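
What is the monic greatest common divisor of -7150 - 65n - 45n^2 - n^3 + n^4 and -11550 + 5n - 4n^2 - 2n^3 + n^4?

-110 - n + n^2

Apply the Euclidean algorithm:
  n^4 - n^3 - 45n^2 - 65n - 7150 = (n^4 - 2n^3 - 4n^2 + 5n - 11550) + (n^3 - 41n^2 - 70n + 4400)
  n^4 - 2n^3 - 4n^2 + 5n - 11550 = (n + 39)(n^3 - 41n^2 - 70n + 4400) + (1665n^2 - 1665n - 183150)
  n^3 - 41n^2 - 70n + 4400 = ((1/1665)n - 8/333)(1665n^2 - 1665n - 183150) + (0)
Last nonzero remainder: 1665n^2 - 1665n - 183150. Dividing through by 1665 gives the monic gcd n^2 - n - 110.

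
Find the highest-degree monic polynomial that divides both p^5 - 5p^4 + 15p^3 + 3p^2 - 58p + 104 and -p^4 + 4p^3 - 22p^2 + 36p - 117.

p^2 - 4p + 13

By polynomial division,
  p^5 - 5p^4 + 15p^3 + 3p^2 - 58p + 104 = (-p + 1)(-p^4 + 4p^3 - 22p^2 + 36p - 117) + (-11p^3 + 61p^2 - 211p + 221)
  -p^4 + 4p^3 - 22p^2 + 36p - 117 = ((1/11)p + 17/121)(-11p^3 + 61p^2 - 211p + 221) + (-(1378/121)p^2 + (5512/121)p - 17914/121)
  -11p^3 + 61p^2 - 211p + 221 = ((1331/1378)p - 2057/1378)(-(1378/121)p^2 + (5512/121)p - 17914/121) + (0)
Last nonzero remainder: -(1378/121)p^2 + (5512/121)p - 17914/121. Dividing through by -1378/121 gives the monic gcd p^2 - 4p + 13.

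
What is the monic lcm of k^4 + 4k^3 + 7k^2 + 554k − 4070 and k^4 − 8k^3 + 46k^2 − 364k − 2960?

k^6 − 2k^5 − 57k^4 + 352k^3 − 7674k^2 + 2260k + 162800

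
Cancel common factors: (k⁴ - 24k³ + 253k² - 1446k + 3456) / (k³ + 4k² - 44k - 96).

Apply the Euclidean algorithm:
  k⁴ - 24k³ + 253k² - 1446k + 3456 = (k - 28)(k³ + 4k² - 44k - 96) + (409k² - 2582k + 768)
  k³ + 4k² - 44k - 96 = ((1/409)k + 4218/167281)(409k² - 2582k + 768) + ((3216400/167281)k - 19298400/167281)
  409k² - 2582k + 768 = ((68417929/3216400)k - 1338248/201025)((3216400/167281)k - 19298400/167281) + (0)
Last nonzero remainder: (3216400/167281)k - 19298400/167281. Dividing through by 3216400/167281 gives the monic gcd k - 6.
Cancel k - 6 from numerator and denominator to get the reduced form.

(k³ - 18k² + 145k - 576)/(k² + 10k + 16)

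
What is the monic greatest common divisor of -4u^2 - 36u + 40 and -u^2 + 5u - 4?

u - 1

Repeated division with remainder:
  -4u^2 - 36u + 40 = (4)(-u^2 + 5u - 4) + (-56u + 56)
  -u^2 + 5u - 4 = ((1/56)u - 1/14)(-56u + 56) + (0)
Last nonzero remainder: -56u + 56. Dividing through by -56 gives the monic gcd u - 1.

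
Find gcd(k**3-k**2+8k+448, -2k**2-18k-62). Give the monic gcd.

Apply the Euclidean algorithm:
  k**3-k**2+8k+448 = (-(1/2)k+5)(-2k**2-18k-62) + (67k+758)
  -2k**2-18k-62 = (-(2/67)k+310/4489)(67k+758) + (-513298/4489)
  67k+758 = (-(300763/513298)k-1701331/256649)(-513298/4489) + (0)
The last nonzero remainder is the constant -513298/4489, so the polynomials are coprime and gcd = 1.

1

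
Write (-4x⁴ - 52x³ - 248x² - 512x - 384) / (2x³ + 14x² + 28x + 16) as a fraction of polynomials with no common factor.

(-2x² - 14x - 24)/(x + 1)

Repeated division with remainder:
  -4x⁴ - 52x³ - 248x² - 512x - 384 = (-2x - 12)(2x³ + 14x² + 28x + 16) + (-24x² - 144x - 192)
  2x³ + 14x² + 28x + 16 = (-(1/12)x - 1/12)(-24x² - 144x - 192) + (0)
Last nonzero remainder: -24x² - 144x - 192. Dividing through by -24 gives the monic gcd x² + 6x + 8.
Cancel x² + 6x + 8 from numerator and denominator to get the reduced form.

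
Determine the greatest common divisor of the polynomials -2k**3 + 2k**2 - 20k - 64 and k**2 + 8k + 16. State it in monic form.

1

By polynomial division,
  -2k**3 + 2k**2 - 20k - 64 = (-2k + 18)(k**2 + 8k + 16) + (-132k - 352)
  k**2 + 8k + 16 = (-(1/132)k - 4/99)(-132k - 352) + (16/9)
  -132k - 352 = (-(297/4)k - 198)(16/9) + (0)
The last nonzero remainder is the constant 16/9, so the polynomials are coprime and gcd = 1.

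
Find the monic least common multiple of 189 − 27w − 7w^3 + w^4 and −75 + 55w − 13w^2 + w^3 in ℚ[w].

4725 − 2565w + 459w^2 − 202w^3 + 95w^4 − 17w^5 + w^6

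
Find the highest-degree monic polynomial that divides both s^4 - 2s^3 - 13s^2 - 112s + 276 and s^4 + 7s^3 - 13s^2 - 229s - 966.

s^3 - 13s - 138

Euclidean algorithm in ℚ[s]:
  s^4 - 2s^3 - 13s^2 - 112s + 276 = (s^4 + 7s^3 - 13s^2 - 229s - 966) + (-9s^3 + 117s + 1242)
  s^4 + 7s^3 - 13s^2 - 229s - 966 = (-(1/9)s - 7/9)(-9s^3 + 117s + 1242) + (0)
Last nonzero remainder: -9s^3 + 117s + 1242. Dividing through by -9 gives the monic gcd s^3 - 13s - 138.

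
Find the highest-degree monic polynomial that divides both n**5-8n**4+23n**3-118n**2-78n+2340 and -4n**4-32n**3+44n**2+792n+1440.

n**2-2n-15

Apply the Euclidean algorithm:
  n**5-8n**4+23n**3-118n**2-78n+2340 = (-(1/4)n+4)(-4n**4-32n**3+44n**2+792n+1440) + (162n**3-96n**2-2886n-3420)
  -4n**4-32n**3+44n**2+792n+1440 = (-(2/81)n-464/2187)(162n**3-96n**2-2886n-3420) + (-(34720/729)n**2+(69440/729)n+173600/243)
  162n**3-96n**2-2886n-3420 = (-(59049/17360)n-41553/8680)(-(34720/729)n**2+(69440/729)n+173600/243) + (0)
Last nonzero remainder: -(34720/729)n**2+(69440/729)n+173600/243. Dividing through by -34720/729 gives the monic gcd n**2-2n-15.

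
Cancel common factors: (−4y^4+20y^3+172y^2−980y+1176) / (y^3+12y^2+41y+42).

(−4y^3+48y^2−164y+168)/(y^2+5y+6)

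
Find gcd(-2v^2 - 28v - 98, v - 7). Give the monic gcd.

Apply the Euclidean algorithm:
  -2v^2 - 28v - 98 = (-2v - 42)(v - 7) + (-392)
  v - 7 = (-(1/392)v + 1/56)(-392) + (0)
The last nonzero remainder is the constant -392, so the polynomials are coprime and gcd = 1.

1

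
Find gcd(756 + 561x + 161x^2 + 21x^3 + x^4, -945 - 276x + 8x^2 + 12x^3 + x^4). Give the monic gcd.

189 + 93x + 17x^2 + x^3

By polynomial division,
  x^4 + 21x^3 + 161x^2 + 561x + 756 = (x^4 + 12x^3 + 8x^2 - 276x - 945) + (9x^3 + 153x^2 + 837x + 1701)
  x^4 + 12x^3 + 8x^2 - 276x - 945 = ((1/9)x - 5/9)(9x^3 + 153x^2 + 837x + 1701) + (0)
Last nonzero remainder: 9x^3 + 153x^2 + 837x + 1701. Dividing through by 9 gives the monic gcd x^3 + 17x^2 + 93x + 189.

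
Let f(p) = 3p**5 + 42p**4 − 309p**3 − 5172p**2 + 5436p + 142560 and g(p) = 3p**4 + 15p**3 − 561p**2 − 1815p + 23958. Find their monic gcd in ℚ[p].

p**2 + 5p − 66

Apply the Euclidean algorithm:
  3p**5 + 42p**4 − 309p**3 − 5172p**2 + 5436p + 142560 = (p + 9)(3p**4 + 15p**3 − 561p**2 − 1815p + 23958) + (117p**3 + 1692p**2 − 2187p − 73062)
  3p**4 + 15p**3 − 561p**2 − 1815p + 23958 = ((1/39)p − 41/169)(117p**3 + 1692p**2 − 2187p − 73062) + (−(15960/169)p**2 − (79800/169)p + 1053360/169)
  117p**3 + 1692p**2 − 2187p − 73062 = (−(6591/5320)p − 62361/5320)(−(15960/169)p**2 − (79800/169)p + 1053360/169) + (0)
Last nonzero remainder: −(15960/169)p**2 − (79800/169)p + 1053360/169. Dividing through by −15960/169 gives the monic gcd p**2 + 5p − 66.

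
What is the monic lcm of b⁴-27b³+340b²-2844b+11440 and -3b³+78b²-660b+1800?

Repeated division with remainder:
  b⁴-27b³+340b²-2844b+11440 = (-(1/3)b+1/3)(-3b³+78b²-660b+1800) + (94b²-2024b+10840)
  -3b³+78b²-660b+1800 = (-(3/94)b+315/2209)(94b²-2024b+10840) + (-(56160/2209)b+561600/2209)
  94b²-2024b+10840 = (-(103823/28080)b+598639/14040)(-(56160/2209)b+561600/2209) + (0)
Last nonzero remainder: -(56160/2209)b+561600/2209. Dividing through by -56160/2209 gives the monic gcd b-10.
Then lcm(f, g) = f·g / gcd(f, g); expanding and making the result monic gives the answer.

b⁶-43b⁵+832b⁴-9904b³+77344b²-353680b+686400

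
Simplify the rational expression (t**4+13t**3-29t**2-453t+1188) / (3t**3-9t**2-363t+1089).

(t**2+5t-36)/(3t-33)

By polynomial division,
  t**4+13t**3-29t**2-453t+1188 = ((1/3)t+16/3)(3t**3-9t**2-363t+1089) + (140t**2+1120t-4620)
  3t**3-9t**2-363t+1089 = ((3/140)t-33/140)(140t**2+1120t-4620) + (0)
Last nonzero remainder: 140t**2+1120t-4620. Dividing through by 140 gives the monic gcd t**2+8t-33.
Cancel t**2+8t-33 from numerator and denominator to get the reduced form.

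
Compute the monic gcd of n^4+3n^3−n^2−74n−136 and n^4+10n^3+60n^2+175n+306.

n^2+5n+17

Apply the Euclidean algorithm:
  n^4+3n^3−n^2−74n−136 = (n^4+10n^3+60n^2+175n+306) + (−7n^3−61n^2−249n−442)
  n^4+10n^3+60n^2+175n+306 = (−(1/7)n−9/49)(−7n^3−61n^2−249n−442) + ((648/49)n^2+(3240/49)n+11016/49)
  −7n^3−61n^2−249n−442 = (−(343/648)n−637/324)((648/49)n^2+(3240/49)n+11016/49) + (0)
Last nonzero remainder: (648/49)n^2+(3240/49)n+11016/49. Dividing through by 648/49 gives the monic gcd n^2+5n+17.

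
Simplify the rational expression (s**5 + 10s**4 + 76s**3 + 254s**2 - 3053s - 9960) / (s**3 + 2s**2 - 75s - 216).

(s**3 - s**2 + 63s - 415)/(s - 9)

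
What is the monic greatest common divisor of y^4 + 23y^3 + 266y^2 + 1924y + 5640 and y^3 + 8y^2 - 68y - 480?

y^2 + 16y + 60

By polynomial division,
  y^4 + 23y^3 + 266y^2 + 1924y + 5640 = (y + 15)(y^3 + 8y^2 - 68y - 480) + (214y^2 + 3424y + 12840)
  y^3 + 8y^2 - 68y - 480 = ((1/214)y - 4/107)(214y^2 + 3424y + 12840) + (0)
Last nonzero remainder: 214y^2 + 3424y + 12840. Dividing through by 214 gives the monic gcd y^2 + 16y + 60.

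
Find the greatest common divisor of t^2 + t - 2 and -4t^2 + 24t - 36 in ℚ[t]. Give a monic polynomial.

1

Euclidean algorithm in ℚ[t]:
  t^2 + t - 2 = (-1/4)(-4t^2 + 24t - 36) + (7t - 11)
  -4t^2 + 24t - 36 = (-(4/7)t + 124/49)(7t - 11) + (-400/49)
  7t - 11 = (-(343/400)t + 539/400)(-400/49) + (0)
The last nonzero remainder is the constant -400/49, so the polynomials are coprime and gcd = 1.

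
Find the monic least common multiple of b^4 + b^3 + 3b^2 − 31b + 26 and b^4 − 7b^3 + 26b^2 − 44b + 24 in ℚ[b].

Euclidean algorithm in ℚ[b]:
  b^4 + b^3 + 3b^2 − 31b + 26 = (b^4 − 7b^3 + 26b^2 − 44b + 24) + (8b^3 − 23b^2 + 13b + 2)
  b^4 − 7b^3 + 26b^2 − 44b + 24 = ((1/8)b − 33/64)(8b^3 − 23b^2 + 13b + 2) + ((801/64)b^2 − (2403/64)b + 801/32)
  8b^3 − 23b^2 + 13b + 2 = ((512/801)b + 64/801)((801/64)b^2 − (2403/64)b + 801/32) + (0)
Last nonzero remainder: (801/64)b^2 − (2403/64)b + 801/32. Dividing through by 801/64 gives the monic gcd b^2 − 3b + 2.
Then lcm(f, g) = f·g / gcd(f, g); expanding and making the result monic gives the answer.

b^6 − 3b^5 + 11b^4 − 31b^3 + 186b^2 − 476b + 312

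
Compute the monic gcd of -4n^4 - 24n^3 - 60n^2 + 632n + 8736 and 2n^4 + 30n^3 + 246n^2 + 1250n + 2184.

n^3 + 12n^2 + 87n + 364

Euclidean algorithm in ℚ[n]:
  -4n^4 - 24n^3 - 60n^2 + 632n + 8736 = (-2)(2n^4 + 30n^3 + 246n^2 + 1250n + 2184) + (36n^3 + 432n^2 + 3132n + 13104)
  2n^4 + 30n^3 + 246n^2 + 1250n + 2184 = ((1/18)n + 1/6)(36n^3 + 432n^2 + 3132n + 13104) + (0)
Last nonzero remainder: 36n^3 + 432n^2 + 3132n + 13104. Dividing through by 36 gives the monic gcd n^3 + 12n^2 + 87n + 364.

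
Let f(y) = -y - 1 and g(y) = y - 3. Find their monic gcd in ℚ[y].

1

Apply the Euclidean algorithm:
  -y - 1 = (-1)(y - 3) + (-4)
  y - 3 = (-(1/4)y + 3/4)(-4) + (0)
The last nonzero remainder is the constant -4, so the polynomials are coprime and gcd = 1.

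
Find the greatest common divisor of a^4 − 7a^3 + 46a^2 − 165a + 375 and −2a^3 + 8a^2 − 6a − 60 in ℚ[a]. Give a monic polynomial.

a^2 − 6a + 15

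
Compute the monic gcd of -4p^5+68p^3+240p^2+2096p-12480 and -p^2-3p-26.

p^2+3p+26

Apply the Euclidean algorithm:
  -4p^5+68p^3+240p^2+2096p-12480 = (4p^3-12p^2-136p+480)(-p^2-3p-26) + (0)
Last nonzero remainder: -p^2-3p-26. Dividing through by -1 gives the monic gcd p^2+3p+26.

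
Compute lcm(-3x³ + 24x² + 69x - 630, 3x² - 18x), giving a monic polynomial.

By polynomial division,
  -3x³ + 24x² + 69x - 630 = (-x + 2)(3x² - 18x) + (105x - 630)
  3x² - 18x = ((1/35)x)(105x - 630) + (0)
Last nonzero remainder: 105x - 630. Dividing through by 105 gives the monic gcd x - 6.
Then lcm(f, g) = f·g / gcd(f, g); expanding and making the result monic gives the answer.

x⁴ - 8x³ - 23x² + 210x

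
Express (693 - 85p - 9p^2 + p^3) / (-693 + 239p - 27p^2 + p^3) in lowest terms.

Euclidean algorithm in ℚ[p]:
  p^3 - 9p^2 - 85p + 693 = (p^3 - 27p^2 + 239p - 693) + (18p^2 - 324p + 1386)
  p^3 - 27p^2 + 239p - 693 = ((1/18)p - 1/2)(18p^2 - 324p + 1386) + (0)
Last nonzero remainder: 18p^2 - 324p + 1386. Dividing through by 18 gives the monic gcd p^2 - 18p + 77.
Cancel p^2 - 18p + 77 from numerator and denominator to get the reduced form.

(9 + p)/(-9 + p)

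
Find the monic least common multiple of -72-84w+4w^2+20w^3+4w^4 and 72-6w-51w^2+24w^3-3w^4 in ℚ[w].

-216-126w+141w^2+32w^3-22w^4-2w^5+w^6

Euclidean algorithm in ℚ[w]:
  4w^4+20w^3+4w^2-84w-72 = (-4/3)(-3w^4+24w^3-51w^2-6w+72) + (52w^3-64w^2-92w+24)
  -3w^4+24w^3-51w^2-6w+72 = (-(3/52)w+66/169)(52w^3-64w^2-92w+24) + (-(5292/169)w^2+(5292/169)w+10584/169)
  52w^3-64w^2-92w+24 = (-(2197/1323)w+169/441)(-(5292/169)w^2+(5292/169)w+10584/169) + (0)
Last nonzero remainder: -(5292/169)w^2+(5292/169)w+10584/169. Dividing through by -5292/169 gives the monic gcd w^2-w-2.
Then lcm(f, g) = f·g / gcd(f, g); expanding and making the result monic gives the answer.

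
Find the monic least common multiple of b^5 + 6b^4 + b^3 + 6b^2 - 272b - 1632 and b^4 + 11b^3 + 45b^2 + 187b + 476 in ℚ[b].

By polynomial division,
  b^5 + 6b^4 + b^3 + 6b^2 - 272b - 1632 = (b - 5)(b^4 + 11b^3 + 45b^2 + 187b + 476) + (11b^3 + 44b^2 + 187b + 748)
  b^4 + 11b^3 + 45b^2 + 187b + 476 = ((1/11)b + 7/11)(11b^3 + 44b^2 + 187b + 748) + (0)
Last nonzero remainder: 11b^3 + 44b^2 + 187b + 748. Dividing through by 11 gives the monic gcd b^3 + 4b^2 + 17b + 68.
Then lcm(f, g) = f·g / gcd(f, g); expanding and making the result monic gives the answer.

b^6 + 13b^5 + 43b^4 + 13b^3 - 230b^2 - 3536b - 11424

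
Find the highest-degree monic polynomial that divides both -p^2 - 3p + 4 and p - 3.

Euclidean algorithm in ℚ[p]:
  -p^2 - 3p + 4 = (-p - 6)(p - 3) + (-14)
  p - 3 = (-(1/14)p + 3/14)(-14) + (0)
The last nonzero remainder is the constant -14, so the polynomials are coprime and gcd = 1.

1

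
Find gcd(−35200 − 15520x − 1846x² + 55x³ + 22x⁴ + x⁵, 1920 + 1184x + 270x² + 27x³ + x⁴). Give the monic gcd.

320 + 144x + 21x² + x³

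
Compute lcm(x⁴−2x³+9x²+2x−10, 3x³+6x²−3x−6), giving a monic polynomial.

Euclidean algorithm in ℚ[x]:
  x⁴−2x³+9x²+2x−10 = ((1/3)x−4/3)(3x³+6x²−3x−6) + (18x²−18)
  3x³+6x²−3x−6 = ((1/6)x+1/3)(18x²−18) + (0)
Last nonzero remainder: 18x²−18. Dividing through by 18 gives the monic gcd x²−1.
Then lcm(f, g) = f·g / gcd(f, g); expanding and making the result monic gives the answer.

x⁵+5x³+20x²−6x−20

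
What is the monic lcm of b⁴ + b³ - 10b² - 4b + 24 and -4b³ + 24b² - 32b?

Apply the Euclidean algorithm:
  b⁴ + b³ - 10b² - 4b + 24 = (-(1/4)b - 7/4)(-4b³ + 24b² - 32b) + (24b² - 60b + 24)
  -4b³ + 24b² - 32b = (-(1/6)b + 7/12)(24b² - 60b + 24) + (7b - 14)
  24b² - 60b + 24 = ((24/7)b - 12/7)(7b - 14) + (0)
Last nonzero remainder: 7b - 14. Dividing through by 7 gives the monic gcd b - 2.
Then lcm(f, g) = f·g / gcd(f, g); expanding and making the result monic gives the answer.

b⁶ - 3b⁵ - 14b⁴ + 36b³ + 40b² - 96b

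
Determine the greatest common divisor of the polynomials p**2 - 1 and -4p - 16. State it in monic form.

1

Apply the Euclidean algorithm:
  p**2 - 1 = (-(1/4)p + 1)(-4p - 16) + (15)
  -4p - 16 = (-(4/15)p - 16/15)(15) + (0)
The last nonzero remainder is the constant 15, so the polynomials are coprime and gcd = 1.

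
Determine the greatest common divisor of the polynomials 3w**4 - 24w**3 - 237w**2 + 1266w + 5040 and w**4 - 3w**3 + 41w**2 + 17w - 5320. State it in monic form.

Repeated division with remainder:
  3w**4 - 24w**3 - 237w**2 + 1266w + 5040 = (3)(w**4 - 3w**3 + 41w**2 + 17w - 5320) + (-15w**3 - 360w**2 + 1215w + 21000)
  w**4 - 3w**3 + 41w**2 + 17w - 5320 = (-(1/15)w + 9/5)(-15w**3 - 360w**2 + 1215w + 21000) + (770w**2 - 770w - 43120)
  -15w**3 - 360w**2 + 1215w + 21000 = (-(3/154)w - 75/154)(770w**2 - 770w - 43120) + (0)
Last nonzero remainder: 770w**2 - 770w - 43120. Dividing through by 770 gives the monic gcd w**2 - w - 56.

w**2 - w - 56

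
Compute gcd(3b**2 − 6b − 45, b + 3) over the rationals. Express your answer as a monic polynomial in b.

By polynomial division,
  3b**2 − 6b − 45 = (3b − 15)(b + 3) + (0)
The last nonzero remainder b + 3 is already monic.

b + 3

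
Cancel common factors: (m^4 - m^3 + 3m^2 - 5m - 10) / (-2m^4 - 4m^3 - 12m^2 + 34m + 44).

Repeated division with remainder:
  m^4 - m^3 + 3m^2 - 5m - 10 = (-1/2)(-2m^4 - 4m^3 - 12m^2 + 34m + 44) + (-3m^3 - 3m^2 + 12m + 12)
  -2m^4 - 4m^3 - 12m^2 + 34m + 44 = ((2/3)m + 2/3)(-3m^3 - 3m^2 + 12m + 12) + (-18m^2 + 18m + 36)
  -3m^3 - 3m^2 + 12m + 12 = ((1/6)m + 1/3)(-18m^2 + 18m + 36) + (0)
Last nonzero remainder: -18m^2 + 18m + 36. Dividing through by -18 gives the monic gcd m^2 - m - 2.
Cancel m^2 - m - 2 from numerator and denominator to get the reduced form.

(-m^2 - 5)/(2m^2 + 6m + 22)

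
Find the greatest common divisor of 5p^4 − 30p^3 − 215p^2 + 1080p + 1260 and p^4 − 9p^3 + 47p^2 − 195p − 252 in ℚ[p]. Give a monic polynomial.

p^2 − 6p − 7

Apply the Euclidean algorithm:
  5p^4 − 30p^3 − 215p^2 + 1080p + 1260 = (5)(p^4 − 9p^3 + 47p^2 − 195p − 252) + (15p^3 − 450p^2 + 2055p + 2520)
  p^4 − 9p^3 + 47p^2 − 195p − 252 = ((1/15)p + 7/5)(15p^3 − 450p^2 + 2055p + 2520) + (540p^2 − 3240p − 3780)
  15p^3 − 450p^2 + 2055p + 2520 = ((1/36)p − 2/3)(540p^2 − 3240p − 3780) + (0)
Last nonzero remainder: 540p^2 − 3240p − 3780. Dividing through by 540 gives the monic gcd p^2 − 6p − 7.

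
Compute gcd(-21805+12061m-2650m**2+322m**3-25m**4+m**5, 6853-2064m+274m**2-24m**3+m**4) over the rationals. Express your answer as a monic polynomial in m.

Repeated division with remainder:
  m**5-25m**4+322m**3-2650m**2+12061m-21805 = (m-1)(m**4-24m**3+274m**2-2064m+6853) + (24m**3-312m**2+3144m-14952)
  m**4-24m**3+274m**2-2064m+6853 = ((1/24)m-11/24)(24m**3-312m**2+3144m-14952) + (0)
Last nonzero remainder: 24m**3-312m**2+3144m-14952. Dividing through by 24 gives the monic gcd m**3-13m**2+131m-623.

-623+131m-13m**2+m**3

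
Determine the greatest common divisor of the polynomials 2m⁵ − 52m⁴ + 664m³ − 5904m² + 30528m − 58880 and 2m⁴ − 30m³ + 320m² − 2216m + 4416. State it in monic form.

Repeated division with remainder:
  2m⁵ − 52m⁴ + 664m³ − 5904m² + 30528m − 58880 = (m − 11)(2m⁴ − 30m³ + 320m² − 2216m + 4416) + (14m³ − 168m² + 1736m − 10304)
  2m⁴ − 30m³ + 320m² − 2216m + 4416 = ((1/7)m − 3/7)(14m³ − 168m² + 1736m − 10304) + (0)
Last nonzero remainder: 14m³ − 168m² + 1736m − 10304. Dividing through by 14 gives the monic gcd m³ − 12m² + 124m − 736.

m³ − 12m² + 124m − 736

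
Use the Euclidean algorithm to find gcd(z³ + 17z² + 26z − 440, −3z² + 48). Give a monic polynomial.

Euclidean algorithm in ℚ[z]:
  z³ + 17z² + 26z − 440 = (−(1/3)z − 17/3)(−3z² + 48) + (42z − 168)
  −3z² + 48 = (−(1/14)z − 2/7)(42z − 168) + (0)
Last nonzero remainder: 42z − 168. Dividing through by 42 gives the monic gcd z − 4.

z − 4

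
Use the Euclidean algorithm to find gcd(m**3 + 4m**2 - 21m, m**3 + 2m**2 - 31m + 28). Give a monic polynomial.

m + 7

By polynomial division,
  m**3 + 4m**2 - 21m = (m**3 + 2m**2 - 31m + 28) + (2m**2 + 10m - 28)
  m**3 + 2m**2 - 31m + 28 = ((1/2)m - 3/2)(2m**2 + 10m - 28) + (-2m - 14)
  2m**2 + 10m - 28 = (-m + 2)(-2m - 14) + (0)
Last nonzero remainder: -2m - 14. Dividing through by -2 gives the monic gcd m + 7.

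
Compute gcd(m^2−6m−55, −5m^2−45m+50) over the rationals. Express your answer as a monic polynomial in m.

1

Apply the Euclidean algorithm:
  m^2−6m−55 = (−1/5)(−5m^2−45m+50) + (−15m−45)
  −5m^2−45m+50 = ((1/3)m+2)(−15m−45) + (140)
  −15m−45 = (−(3/28)m−9/28)(140) + (0)
The last nonzero remainder is the constant 140, so the polynomials are coprime and gcd = 1.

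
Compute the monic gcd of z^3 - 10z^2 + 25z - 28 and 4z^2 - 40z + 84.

z - 7

Euclidean algorithm in ℚ[z]:
  z^3 - 10z^2 + 25z - 28 = ((1/4)z)(4z^2 - 40z + 84) + (4z - 28)
  4z^2 - 40z + 84 = (z - 3)(4z - 28) + (0)
Last nonzero remainder: 4z - 28. Dividing through by 4 gives the monic gcd z - 7.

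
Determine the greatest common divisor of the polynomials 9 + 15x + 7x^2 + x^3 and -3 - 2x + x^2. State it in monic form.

By polynomial division,
  x^3 + 7x^2 + 15x + 9 = (x + 9)(x^2 - 2x - 3) + (36x + 36)
  x^2 - 2x - 3 = ((1/36)x - 1/12)(36x + 36) + (0)
Last nonzero remainder: 36x + 36. Dividing through by 36 gives the monic gcd x + 1.

1 + x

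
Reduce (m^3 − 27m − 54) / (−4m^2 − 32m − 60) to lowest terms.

By polynomial division,
  m^3 − 27m − 54 = (−(1/4)m + 2)(−4m^2 − 32m − 60) + (22m + 66)
  −4m^2 − 32m − 60 = (−(2/11)m − 10/11)(22m + 66) + (0)
Last nonzero remainder: 22m + 66. Dividing through by 22 gives the monic gcd m + 3.
Cancel m + 3 from numerator and denominator to get the reduced form.

(−m^2 + 3m + 18)/(4m + 20)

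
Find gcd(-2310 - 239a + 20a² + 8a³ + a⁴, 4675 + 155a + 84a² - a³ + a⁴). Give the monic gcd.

By polynomial division,
  a⁴ + 8a³ + 20a² - 239a - 2310 = (a⁴ - a³ + 84a² + 155a + 4675) + (9a³ - 64a² - 394a - 6985)
  a⁴ - a³ + 84a² + 155a + 4675 = ((1/9)a + 55/81)(9a³ - 64a² - 394a - 6985) + ((13870/81)a² + (97090/81)a + 762850/81)
  9a³ - 64a² - 394a - 6985 = ((729/13870)a - 10287/13870)((13870/81)a² + (97090/81)a + 762850/81) + (0)
Last nonzero remainder: (13870/81)a² + (97090/81)a + 762850/81. Dividing through by 13870/81 gives the monic gcd a² + 7a + 55.

55 + 7a + a²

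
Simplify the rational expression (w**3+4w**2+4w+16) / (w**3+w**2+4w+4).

Repeated division with remainder:
  w**3+4w**2+4w+16 = (w**3+w**2+4w+4) + (3w**2+12)
  w**3+w**2+4w+4 = ((1/3)w+1/3)(3w**2+12) + (0)
Last nonzero remainder: 3w**2+12. Dividing through by 3 gives the monic gcd w**2+4.
Cancel w**2+4 from numerator and denominator to get the reduced form.

(w+4)/(w+1)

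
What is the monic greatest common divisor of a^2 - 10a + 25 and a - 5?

a - 5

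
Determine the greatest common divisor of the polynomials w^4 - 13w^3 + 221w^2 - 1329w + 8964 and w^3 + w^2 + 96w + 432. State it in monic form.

w^2 - 3w + 108

By polynomial division,
  w^4 - 13w^3 + 221w^2 - 1329w + 8964 = (w - 14)(w^3 + w^2 + 96w + 432) + (139w^2 - 417w + 15012)
  w^3 + w^2 + 96w + 432 = ((1/139)w + 4/139)(139w^2 - 417w + 15012) + (0)
Last nonzero remainder: 139w^2 - 417w + 15012. Dividing through by 139 gives the monic gcd w^2 - 3w + 108.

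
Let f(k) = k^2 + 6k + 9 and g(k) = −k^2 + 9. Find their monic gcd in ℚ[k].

By polynomial division,
  k^2 + 6k + 9 = (−1)(−k^2 + 9) + (6k + 18)
  −k^2 + 9 = (−(1/6)k + 1/2)(6k + 18) + (0)
Last nonzero remainder: 6k + 18. Dividing through by 6 gives the monic gcd k + 3.

k + 3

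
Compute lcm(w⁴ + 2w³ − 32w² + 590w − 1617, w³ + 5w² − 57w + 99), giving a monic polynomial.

w⁵ − w⁴ − 38w³ + 686w² − 3387w + 4851

Repeated division with remainder:
  w⁴ + 2w³ − 32w² + 590w − 1617 = (w − 3)(w³ + 5w² − 57w + 99) + (40w² + 320w − 1320)
  w³ + 5w² − 57w + 99 = ((1/40)w − 3/40)(40w² + 320w − 1320) + (0)
Last nonzero remainder: 40w² + 320w − 1320. Dividing through by 40 gives the monic gcd w² + 8w − 33.
Then lcm(f, g) = f·g / gcd(f, g); expanding and making the result monic gives the answer.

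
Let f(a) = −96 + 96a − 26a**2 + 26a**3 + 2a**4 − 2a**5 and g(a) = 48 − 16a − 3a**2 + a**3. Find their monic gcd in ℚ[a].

−16 + a**2

Apply the Euclidean algorithm:
  −2a**5 + 2a**4 + 26a**3 − 26a**2 + 96a − 96 = (−2a**2 − 4a − 18)(a**3 − 3a**2 − 16a + 48) + (−48a**2 + 768)
  a**3 − 3a**2 − 16a + 48 = (−(1/48)a + 1/16)(−48a**2 + 768) + (0)
Last nonzero remainder: −48a**2 + 768. Dividing through by −48 gives the monic gcd a**2 − 16.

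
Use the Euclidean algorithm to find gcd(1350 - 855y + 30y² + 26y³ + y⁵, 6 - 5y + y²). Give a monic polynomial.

6 - 5y + y²

Repeated division with remainder:
  y⁵ + 26y³ + 30y² - 855y + 1350 = (y³ + 5y² + 45y + 225)(y² - 5y + 6) + (0)
The last nonzero remainder y² - 5y + 6 is already monic.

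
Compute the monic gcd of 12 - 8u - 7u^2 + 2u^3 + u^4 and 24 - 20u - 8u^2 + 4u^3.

Apply the Euclidean algorithm:
  u^4 + 2u^3 - 7u^2 - 8u + 12 = ((1/4)u + 1)(4u^3 - 8u^2 - 20u + 24) + (6u^2 + 6u - 12)
  4u^3 - 8u^2 - 20u + 24 = ((2/3)u - 2)(6u^2 + 6u - 12) + (0)
Last nonzero remainder: 6u^2 + 6u - 12. Dividing through by 6 gives the monic gcd u^2 + u - 2.

-2 + u + u^2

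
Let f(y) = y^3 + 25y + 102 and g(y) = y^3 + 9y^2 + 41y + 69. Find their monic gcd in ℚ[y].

y + 3

Euclidean algorithm in ℚ[y]:
  y^3 + 25y + 102 = (y^3 + 9y^2 + 41y + 69) + (−9y^2 − 16y + 33)
  y^3 + 9y^2 + 41y + 69 = (−(1/9)y − 65/81)(−9y^2 − 16y + 33) + ((2578/81)y + 2578/27)
  −9y^2 − 16y + 33 = (−(729/2578)y + 891/2578)((2578/81)y + 2578/27) + (0)
Last nonzero remainder: (2578/81)y + 2578/27. Dividing through by 2578/81 gives the monic gcd y + 3.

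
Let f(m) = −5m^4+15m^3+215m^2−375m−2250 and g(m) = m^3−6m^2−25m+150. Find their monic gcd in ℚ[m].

m^3−6m^2−25m+150

Repeated division with remainder:
  −5m^4+15m^3+215m^2−375m−2250 = (−5m−15)(m^3−6m^2−25m+150) + (0)
The last nonzero remainder m^3−6m^2−25m+150 is already monic.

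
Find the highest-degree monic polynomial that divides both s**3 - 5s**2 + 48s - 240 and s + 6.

1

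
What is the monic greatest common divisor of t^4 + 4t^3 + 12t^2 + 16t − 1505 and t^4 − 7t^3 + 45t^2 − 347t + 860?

t^3 − 3t^2 + 33t − 215

Repeated division with remainder:
  t^4 + 4t^3 + 12t^2 + 16t − 1505 = (t^4 − 7t^3 + 45t^2 − 347t + 860) + (11t^3 − 33t^2 + 363t − 2365)
  t^4 − 7t^3 + 45t^2 − 347t + 860 = ((1/11)t − 4/11)(11t^3 − 33t^2 + 363t − 2365) + (0)
Last nonzero remainder: 11t^3 − 33t^2 + 363t − 2365. Dividing through by 11 gives the monic gcd t^3 − 3t^2 + 33t − 215.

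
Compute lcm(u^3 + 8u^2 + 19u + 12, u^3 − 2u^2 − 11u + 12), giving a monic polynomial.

Euclidean algorithm in ℚ[u]:
  u^3 + 8u^2 + 19u + 12 = (u^3 − 2u^2 − 11u + 12) + (10u^2 + 30u)
  u^3 − 2u^2 − 11u + 12 = ((1/10)u − 1/2)(10u^2 + 30u) + (4u + 12)
  10u^2 + 30u = ((5/2)u)(4u + 12) + (0)
Last nonzero remainder: 4u + 12. Dividing through by 4 gives the monic gcd u + 3.
Then lcm(f, g) = f·g / gcd(f, g); expanding and making the result monic gives the answer.

u^5 + 3u^4 − 17u^3 − 51u^2 + 16u + 48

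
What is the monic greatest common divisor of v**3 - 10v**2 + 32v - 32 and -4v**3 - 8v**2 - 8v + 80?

v - 2

Euclidean algorithm in ℚ[v]:
  v**3 - 10v**2 + 32v - 32 = (-1/4)(-4v**3 - 8v**2 - 8v + 80) + (-12v**2 + 30v - 12)
  -4v**3 - 8v**2 - 8v + 80 = ((1/3)v + 3/2)(-12v**2 + 30v - 12) + (-49v + 98)
  -12v**2 + 30v - 12 = ((12/49)v - 6/49)(-49v + 98) + (0)
Last nonzero remainder: -49v + 98. Dividing through by -49 gives the monic gcd v - 2.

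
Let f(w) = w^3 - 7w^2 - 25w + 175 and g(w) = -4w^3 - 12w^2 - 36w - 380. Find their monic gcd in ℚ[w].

Apply the Euclidean algorithm:
  w^3 - 7w^2 - 25w + 175 = (-1/4)(-4w^3 - 12w^2 - 36w - 380) + (-10w^2 - 34w + 80)
  -4w^3 - 12w^2 - 36w - 380 = ((2/5)w - 4/25)(-10w^2 - 34w + 80) + (-(1836/25)w - 1836/5)
  -10w^2 - 34w + 80 = ((125/918)w - 100/459)(-(1836/25)w - 1836/5) + (0)
Last nonzero remainder: -(1836/25)w - 1836/5. Dividing through by -1836/25 gives the monic gcd w + 5.

w + 5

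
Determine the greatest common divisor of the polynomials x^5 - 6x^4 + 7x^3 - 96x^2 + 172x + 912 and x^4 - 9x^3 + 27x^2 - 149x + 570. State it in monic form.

x^3 - 4x^2 + 7x - 114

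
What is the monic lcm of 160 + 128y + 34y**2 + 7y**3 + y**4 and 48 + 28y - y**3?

-960 - 608y - 76y**2 - 8y**3 + y**4 + y**5

Apply the Euclidean algorithm:
  y**4 + 7y**3 + 34y**2 + 128y + 160 = (-y - 7)(-y**3 + 28y + 48) + (62y**2 + 372y + 496)
  -y**3 + 28y + 48 = (-(1/62)y + 3/31)(62y**2 + 372y + 496) + (0)
Last nonzero remainder: 62y**2 + 372y + 496. Dividing through by 62 gives the monic gcd y**2 + 6y + 8.
Then lcm(f, g) = f·g / gcd(f, g); expanding and making the result monic gives the answer.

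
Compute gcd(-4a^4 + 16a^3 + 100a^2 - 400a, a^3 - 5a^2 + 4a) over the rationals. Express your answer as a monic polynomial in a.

Apply the Euclidean algorithm:
  -4a^4 + 16a^3 + 100a^2 - 400a = (-4a - 4)(a^3 - 5a^2 + 4a) + (96a^2 - 384a)
  a^3 - 5a^2 + 4a = ((1/96)a - 1/96)(96a^2 - 384a) + (0)
Last nonzero remainder: 96a^2 - 384a. Dividing through by 96 gives the monic gcd a^2 - 4a.

a^2 - 4a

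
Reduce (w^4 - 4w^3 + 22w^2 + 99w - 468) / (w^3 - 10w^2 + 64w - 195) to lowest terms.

Repeated division with remainder:
  w^4 - 4w^3 + 22w^2 + 99w - 468 = (w + 6)(w^3 - 10w^2 + 64w - 195) + (18w^2 - 90w + 702)
  w^3 - 10w^2 + 64w - 195 = ((1/18)w - 5/18)(18w^2 - 90w + 702) + (0)
Last nonzero remainder: 18w^2 - 90w + 702. Dividing through by 18 gives the monic gcd w^2 - 5w + 39.
Cancel w^2 - 5w + 39 from numerator and denominator to get the reduced form.

(w^2 + w - 12)/(w - 5)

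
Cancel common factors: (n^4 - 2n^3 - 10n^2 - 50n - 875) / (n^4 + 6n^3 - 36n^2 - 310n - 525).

Apply the Euclidean algorithm:
  n^4 - 2n^3 - 10n^2 - 50n - 875 = (n^4 + 6n^3 - 36n^2 - 310n - 525) + (-8n^3 + 26n^2 + 260n - 350)
  n^4 + 6n^3 - 36n^2 - 310n - 525 = (-(1/8)n - 37/32)(-8n^3 + 26n^2 + 260n - 350) + ((425/16)n^2 - (425/8)n - 14875/16)
  -8n^3 + 26n^2 + 260n - 350 = (-(128/425)n + 32/85)((425/16)n^2 - (425/8)n - 14875/16) + (0)
Last nonzero remainder: (425/16)n^2 - (425/8)n - 14875/16. Dividing through by 425/16 gives the monic gcd n^2 - 2n - 35.
Cancel n^2 - 2n - 35 from numerator and denominator to get the reduced form.

(n^2 + 25)/(n^2 + 8n + 15)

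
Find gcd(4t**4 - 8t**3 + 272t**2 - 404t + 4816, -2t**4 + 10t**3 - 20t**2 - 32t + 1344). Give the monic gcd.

By polynomial division,
  4t**4 - 8t**3 + 272t**2 - 404t + 4816 = (-2)(-2t**4 + 10t**3 - 20t**2 - 32t + 1344) + (12t**3 + 232t**2 - 468t + 7504)
  -2t**4 + 10t**3 - 20t**2 - 32t + 1344 = (-(1/6)t + 73/18)(12t**3 + 232t**2 - 468t + 7504) + (-(9350/9)t**2 + (9350/3)t - 261800/9)
  12t**3 + 232t**2 - 468t + 7504 = (-(54/4675)t - 1206/4675)(-(9350/9)t**2 + (9350/3)t - 261800/9) + (0)
Last nonzero remainder: -(9350/9)t**2 + (9350/3)t - 261800/9. Dividing through by -9350/9 gives the monic gcd t**2 - 3t + 28.

t**2 - 3t + 28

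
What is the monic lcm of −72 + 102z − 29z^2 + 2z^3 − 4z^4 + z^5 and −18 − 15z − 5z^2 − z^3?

−144 + 132z + 44z^2 − 25z^3 − 6z^4 − 2z^5 + z^6

Repeated division with remainder:
  z^5 − 4z^4 + 2z^3 − 29z^2 + 102z − 72 = (−z^2 + 9z − 32)(−z^3 − 5z^2 − 15z − 18) + (−72z^2 − 216z − 648)
  −z^3 − 5z^2 − 15z − 18 = ((1/72)z + 1/36)(−72z^2 − 216z − 648) + (0)
Last nonzero remainder: −72z^2 − 216z − 648. Dividing through by −72 gives the monic gcd z^2 + 3z + 9.
Then lcm(f, g) = f·g / gcd(f, g); expanding and making the result monic gives the answer.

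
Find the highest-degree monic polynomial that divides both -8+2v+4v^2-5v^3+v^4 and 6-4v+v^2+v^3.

2-2v+v^2

Repeated division with remainder:
  v^4-5v^3+4v^2+2v-8 = (v-6)(v^3+v^2-4v+6) + (14v^2-28v+28)
  v^3+v^2-4v+6 = ((1/14)v+3/14)(14v^2-28v+28) + (0)
Last nonzero remainder: 14v^2-28v+28. Dividing through by 14 gives the monic gcd v^2-2v+2.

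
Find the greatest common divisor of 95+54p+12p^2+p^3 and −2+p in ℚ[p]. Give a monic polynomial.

Repeated division with remainder:
  p^3+12p^2+54p+95 = (p^2+14p+82)(p−2) + (259)
  p−2 = ((1/259)p−2/259)(259) + (0)
The last nonzero remainder is the constant 259, so the polynomials are coprime and gcd = 1.

1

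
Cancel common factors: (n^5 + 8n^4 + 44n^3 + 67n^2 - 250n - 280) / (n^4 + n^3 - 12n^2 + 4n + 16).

Repeated division with remainder:
  n^5 + 8n^4 + 44n^3 + 67n^2 - 250n - 280 = (n + 7)(n^4 + n^3 - 12n^2 + 4n + 16) + (49n^3 + 147n^2 - 294n - 392)
  n^4 + n^3 - 12n^2 + 4n + 16 = ((1/49)n - 2/49)(49n^3 + 147n^2 - 294n - 392) + (0)
Last nonzero remainder: 49n^3 + 147n^2 - 294n - 392. Dividing through by 49 gives the monic gcd n^3 + 3n^2 - 6n - 8.
Cancel n^3 + 3n^2 - 6n - 8 from numerator and denominator to get the reduced form.

(n^2 + 5n + 35)/(n - 2)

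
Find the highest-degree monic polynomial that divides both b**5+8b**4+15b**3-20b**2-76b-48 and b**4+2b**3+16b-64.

Repeated division with remainder:
  b**5+8b**4+15b**3-20b**2-76b-48 = (b+6)(b**4+2b**3+16b-64) + (3b**3-36b**2-108b+336)
  b**4+2b**3+16b-64 = ((1/3)b+14/3)(3b**3-36b**2-108b+336) + (204b**2+408b-1632)
  3b**3-36b**2-108b+336 = ((1/68)b-7/34)(204b**2+408b-1632) + (0)
Last nonzero remainder: 204b**2+408b-1632. Dividing through by 204 gives the monic gcd b**2+2b-8.

b**2+2b-8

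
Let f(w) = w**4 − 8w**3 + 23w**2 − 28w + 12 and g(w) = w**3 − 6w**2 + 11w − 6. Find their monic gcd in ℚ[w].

By polynomial division,
  w**4 − 8w**3 + 23w**2 − 28w + 12 = (w − 2)(w**3 − 6w**2 + 11w − 6) + (0)
The last nonzero remainder w**3 − 6w**2 + 11w − 6 is already monic.

w**3 − 6w**2 + 11w − 6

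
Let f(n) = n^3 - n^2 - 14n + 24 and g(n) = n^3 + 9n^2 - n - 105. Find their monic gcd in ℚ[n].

n - 3

By polynomial division,
  n^3 - n^2 - 14n + 24 = (n^3 + 9n^2 - n - 105) + (-10n^2 - 13n + 129)
  n^3 + 9n^2 - n - 105 = (-(1/10)n - 77/100)(-10n^2 - 13n + 129) + ((189/100)n - 567/100)
  -10n^2 - 13n + 129 = (-(1000/189)n - 4300/189)((189/100)n - 567/100) + (0)
Last nonzero remainder: (189/100)n - 567/100. Dividing through by 189/100 gives the monic gcd n - 3.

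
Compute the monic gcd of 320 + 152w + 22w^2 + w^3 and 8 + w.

8 + w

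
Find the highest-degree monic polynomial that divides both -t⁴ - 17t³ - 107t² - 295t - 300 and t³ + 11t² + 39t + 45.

t² + 8t + 15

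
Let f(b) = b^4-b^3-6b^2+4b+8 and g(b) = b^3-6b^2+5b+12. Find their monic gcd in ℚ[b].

Apply the Euclidean algorithm:
  b^4-b^3-6b^2+4b+8 = (b+5)(b^3-6b^2+5b+12) + (19b^2-33b-52)
  b^3-6b^2+5b+12 = ((1/19)b-81/361)(19b^2-33b-52) + ((120/361)b+120/361)
  19b^2-33b-52 = ((6859/120)b-4693/30)((120/361)b+120/361) + (0)
Last nonzero remainder: (120/361)b+120/361. Dividing through by 120/361 gives the monic gcd b+1.

b+1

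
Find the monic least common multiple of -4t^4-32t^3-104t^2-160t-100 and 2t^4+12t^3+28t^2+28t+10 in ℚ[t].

t^6+10t^5+43t^4+100t^3+131t^2+90t+25

Repeated division with remainder:
  -4t^4-32t^3-104t^2-160t-100 = (-2)(2t^4+12t^3+28t^2+28t+10) + (-8t^3-48t^2-104t-80)
  2t^4+12t^3+28t^2+28t+10 = (-(1/4)t)(-8t^3-48t^2-104t-80) + (2t^2+8t+10)
  -8t^3-48t^2-104t-80 = (-4t-8)(2t^2+8t+10) + (0)
Last nonzero remainder: 2t^2+8t+10. Dividing through by 2 gives the monic gcd t^2+4t+5.
Then lcm(f, g) = f·g / gcd(f, g); expanding and making the result monic gives the answer.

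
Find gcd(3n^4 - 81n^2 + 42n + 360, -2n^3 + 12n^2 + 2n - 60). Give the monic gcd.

By polynomial division,
  3n^4 - 81n^2 + 42n + 360 = (-(3/2)n - 9)(-2n^3 + 12n^2 + 2n - 60) + (30n^2 - 30n - 180)
  -2n^3 + 12n^2 + 2n - 60 = (-(1/15)n + 1/3)(30n^2 - 30n - 180) + (0)
Last nonzero remainder: 30n^2 - 30n - 180. Dividing through by 30 gives the monic gcd n^2 - n - 6.

n^2 - n - 6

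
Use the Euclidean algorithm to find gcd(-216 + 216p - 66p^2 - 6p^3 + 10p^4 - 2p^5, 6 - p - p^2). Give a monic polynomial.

-6 + p + p^2

Euclidean algorithm in ℚ[p]:
  -2p^5 + 10p^4 - 6p^3 - 66p^2 + 216p - 216 = (2p^3 - 12p^2 + 30p - 36)(-p^2 - p + 6) + (0)
Last nonzero remainder: -p^2 - p + 6. Dividing through by -1 gives the monic gcd p^2 + p - 6.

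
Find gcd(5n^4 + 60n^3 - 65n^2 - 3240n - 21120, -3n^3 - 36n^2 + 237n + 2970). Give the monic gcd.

n + 11

Repeated division with remainder:
  5n^4 + 60n^3 - 65n^2 - 3240n - 21120 = (-(5/3)n)(-3n^3 - 36n^2 + 237n + 2970) + (330n^2 + 1710n - 21120)
  -3n^3 - 36n^2 + 237n + 2970 = (-(1/110)n - 15/242)(330n^2 + 1710n - 21120) + ((18270/121)n + 18270/11)
  330n^2 + 1710n - 21120 = ((1331/609)n - 7744/609)((18270/121)n + 18270/11) + (0)
Last nonzero remainder: (18270/121)n + 18270/11. Dividing through by 18270/121 gives the monic gcd n + 11.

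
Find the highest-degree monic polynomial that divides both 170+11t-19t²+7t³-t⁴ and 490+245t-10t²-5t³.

2+t

By polynomial division,
  -t⁴+7t³-19t²+11t+170 = ((1/5)t-9/5)(-5t³-10t²+245t+490) + (-86t²+354t+1052)
  -5t³-10t²+245t+490 = ((5/86)t+1315/3698)(-86t²+354t+1052) + ((107160/1849)t+214320/1849)
  -86t²+354t+1052 = (-(79507/53580)t+486287/53580)((107160/1849)t+214320/1849) + (0)
Last nonzero remainder: (107160/1849)t+214320/1849. Dividing through by 107160/1849 gives the monic gcd t+2.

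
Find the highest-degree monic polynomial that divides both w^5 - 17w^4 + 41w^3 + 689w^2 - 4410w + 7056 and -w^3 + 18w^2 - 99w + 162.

w^2 - 9w + 18

Euclidean algorithm in ℚ[w]:
  w^5 - 17w^4 + 41w^3 + 689w^2 - 4410w + 7056 = (-w^2 - w + 40)(-w^3 + 18w^2 - 99w + 162) + (32w^2 - 288w + 576)
  -w^3 + 18w^2 - 99w + 162 = (-(1/32)w + 9/32)(32w^2 - 288w + 576) + (0)
Last nonzero remainder: 32w^2 - 288w + 576. Dividing through by 32 gives the monic gcd w^2 - 9w + 18.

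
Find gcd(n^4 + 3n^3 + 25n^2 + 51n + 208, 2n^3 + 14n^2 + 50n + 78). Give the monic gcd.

Euclidean algorithm in ℚ[n]:
  n^4 + 3n^3 + 25n^2 + 51n + 208 = ((1/2)n − 2)(2n^3 + 14n^2 + 50n + 78) + (28n^2 + 112n + 364)
  2n^3 + 14n^2 + 50n + 78 = ((1/14)n + 3/14)(28n^2 + 112n + 364) + (0)
Last nonzero remainder: 28n^2 + 112n + 364. Dividing through by 28 gives the monic gcd n^2 + 4n + 13.

n^2 + 4n + 13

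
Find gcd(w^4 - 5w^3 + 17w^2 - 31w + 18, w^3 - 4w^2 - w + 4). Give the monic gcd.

Repeated division with remainder:
  w^4 - 5w^3 + 17w^2 - 31w + 18 = (w - 1)(w^3 - 4w^2 - w + 4) + (14w^2 - 36w + 22)
  w^3 - 4w^2 - w + 4 = ((1/14)w - 5/49)(14w^2 - 36w + 22) + (-(306/49)w + 306/49)
  14w^2 - 36w + 22 = (-(343/153)w + 539/153)(-(306/49)w + 306/49) + (0)
Last nonzero remainder: -(306/49)w + 306/49. Dividing through by -306/49 gives the monic gcd w - 1.

w - 1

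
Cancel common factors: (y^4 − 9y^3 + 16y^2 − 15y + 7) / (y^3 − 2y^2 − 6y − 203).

(y^3 − 2y^2 + 2y − 1)/(y^2 + 5y + 29)

By polynomial division,
  y^4 − 9y^3 + 16y^2 − 15y + 7 = (y − 7)(y^3 − 2y^2 − 6y − 203) + (8y^2 + 146y − 1414)
  y^3 − 2y^2 − 6y − 203 = ((1/8)y − 81/32)(8y^2 + 146y − 1414) + ((8645/16)y − 60515/16)
  8y^2 + 146y − 1414 = ((128/8645)y + 3232/8645)((8645/16)y − 60515/16) + (0)
Last nonzero remainder: (8645/16)y − 60515/16. Dividing through by 8645/16 gives the monic gcd y − 7.
Cancel y − 7 from numerator and denominator to get the reduced form.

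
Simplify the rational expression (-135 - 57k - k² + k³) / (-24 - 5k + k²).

(-45 - 4k + k²)/(-8 + k)

Repeated division with remainder:
  k³ - k² - 57k - 135 = (k + 4)(k² - 5k - 24) + (-13k - 39)
  k² - 5k - 24 = (-(1/13)k + 8/13)(-13k - 39) + (0)
Last nonzero remainder: -13k - 39. Dividing through by -13 gives the monic gcd k + 3.
Cancel k + 3 from numerator and denominator to get the reduced form.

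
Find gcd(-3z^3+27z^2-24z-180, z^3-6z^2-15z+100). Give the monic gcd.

Apply the Euclidean algorithm:
  -3z^3+27z^2-24z-180 = (-3)(z^3-6z^2-15z+100) + (9z^2-69z+120)
  z^3-6z^2-15z+100 = ((1/9)z+5/27)(9z^2-69z+120) + (-(140/9)z+700/9)
  9z^2-69z+120 = (-(81/140)z+54/35)(-(140/9)z+700/9) + (0)
Last nonzero remainder: -(140/9)z+700/9. Dividing through by -140/9 gives the monic gcd z-5.

z-5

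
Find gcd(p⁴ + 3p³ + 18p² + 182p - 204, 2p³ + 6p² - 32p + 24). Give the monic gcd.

p² + 5p - 6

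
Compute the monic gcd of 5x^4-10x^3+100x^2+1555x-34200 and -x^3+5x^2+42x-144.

x-8

Apply the Euclidean algorithm:
  5x^4-10x^3+100x^2+1555x-34200 = (-5x-15)(-x^3+5x^2+42x-144) + (385x^2+1465x-36360)
  -x^3+5x^2+42x-144 = (-(1/385)x+678/29645)(385x^2+1465x-36360) + (-(509580/5929)x+4076640/5929)
  385x^2+1465x-36360 = (-(456533/101916)x-598829/11324)(-(509580/5929)x+4076640/5929) + (0)
Last nonzero remainder: -(509580/5929)x+4076640/5929. Dividing through by -509580/5929 gives the monic gcd x-8.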